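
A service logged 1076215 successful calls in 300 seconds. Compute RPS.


Formula: throughput = requests / seconds
throughput = 1076215 / 300
throughput = 3587.38 requests/second

3587.38 requests/second


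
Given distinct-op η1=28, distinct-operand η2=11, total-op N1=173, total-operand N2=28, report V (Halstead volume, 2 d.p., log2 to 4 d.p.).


Formula: V = N * log2(η), where N = N1 + N2 and η = η1 + η2
η = 28 + 11 = 39
N = 173 + 28 = 201
log2(39) ≈ 5.2854
V = 201 * 5.2854 = 1062.37

1062.37


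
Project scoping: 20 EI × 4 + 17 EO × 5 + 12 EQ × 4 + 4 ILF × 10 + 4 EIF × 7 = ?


UFP = EI*4 + EO*5 + EQ*4 + ILF*10 + EIF*7
UFP = 20*4 + 17*5 + 12*4 + 4*10 + 4*7
UFP = 80 + 85 + 48 + 40 + 28
UFP = 281

281


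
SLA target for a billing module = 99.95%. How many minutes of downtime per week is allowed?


Formula: allowed downtime = period * (100 - SLA) / 100
Period (week) = 10080 minutes
Unavailability fraction = (100 - 99.95) / 100
Allowed downtime = 10080 * (100 - 99.95) / 100
Allowed downtime = 5.04 minutes

5.04 minutes


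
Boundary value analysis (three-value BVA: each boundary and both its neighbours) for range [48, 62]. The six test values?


Range: [48, 62]
Boundaries: just below min, min, min+1, max-1, max, just above max
Values: [47, 48, 49, 61, 62, 63]

[47, 48, 49, 61, 62, 63]


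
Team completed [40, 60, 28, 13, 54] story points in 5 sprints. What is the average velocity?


Formula: Avg velocity = Total points / Number of sprints
Points: [40, 60, 28, 13, 54]
Sum = 40 + 60 + 28 + 13 + 54 = 195
Avg velocity = 195 / 5 = 39.0 points/sprint

39.0 points/sprint


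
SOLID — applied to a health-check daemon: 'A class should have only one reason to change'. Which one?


This describes the Single Responsibility Principle (SRP)

Single Responsibility Principle (SRP)


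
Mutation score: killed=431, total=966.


Mutation score = killed / total * 100
Mutation score = 431 / 966 * 100
Mutation score = 44.62%

44.62%


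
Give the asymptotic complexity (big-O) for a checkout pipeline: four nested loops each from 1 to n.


Reasoning: four levels of nesting
Complexity: O(n^4)

O(n^4)


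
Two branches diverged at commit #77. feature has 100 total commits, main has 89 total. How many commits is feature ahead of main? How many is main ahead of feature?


Common ancestor: commit #77
feature commits after divergence: 100 - 77 = 23
main commits after divergence: 89 - 77 = 12
feature is 23 commits ahead of main
main is 12 commits ahead of feature

feature ahead: 23, main ahead: 12


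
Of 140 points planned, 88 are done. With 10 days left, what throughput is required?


Formula: Required rate = Remaining points / Days left
Remaining = 140 - 88 = 52 points
Required rate = 52 / 10 = 5.2 points/day

5.2 points/day


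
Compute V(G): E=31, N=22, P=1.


Formula: V(G) = E - N + 2P
V(G) = 31 - 22 + 2*1
V(G) = 9 + 2
V(G) = 11

11


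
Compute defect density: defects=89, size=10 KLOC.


Defect density = defects / KLOC
Defect density = 89 / 10
Defect density = 8.9 defects/KLOC

8.9 defects/KLOC


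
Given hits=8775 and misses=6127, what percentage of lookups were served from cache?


Formula: hit rate = hits / (hits + misses) * 100
hit rate = 8775 / (8775 + 6127) * 100
hit rate = 8775 / 14902 * 100
hit rate = 58.88%

58.88%


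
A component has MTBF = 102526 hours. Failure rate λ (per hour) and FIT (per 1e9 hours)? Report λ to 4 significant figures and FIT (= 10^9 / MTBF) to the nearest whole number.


Formula: λ = 1 / MTBF; FIT = λ × 1e9 = 1e9 / MTBF
λ = 1 / 102526 ≈ 9.754e-06 failures/hour
FIT = 1e9 / 102526 ≈ 9754 failures per 1e9 hours (nearest whole number)

λ = 9.754e-06 /h, FIT = 9754


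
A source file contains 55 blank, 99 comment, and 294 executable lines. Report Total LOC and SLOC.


Total LOC = blank + comment + code
Total LOC = 55 + 99 + 294 = 448
SLOC (source only) = code = 294

Total LOC: 448, SLOC: 294


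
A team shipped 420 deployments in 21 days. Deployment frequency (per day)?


Formula: deployments per day = releases / days
= 420 / 21
= 20.0 deploys/day
(equivalently, 140.0 deploys/week)

20.0 deploys/day


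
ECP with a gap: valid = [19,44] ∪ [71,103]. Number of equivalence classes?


Valid ranges: [19,44] and [71,103]
Class 1: x < 19 — invalid
Class 2: 19 ≤ x ≤ 44 — valid
Class 3: 44 < x < 71 — invalid (gap between ranges)
Class 4: 71 ≤ x ≤ 103 — valid
Class 5: x > 103 — invalid
Total equivalence classes: 5

5 equivalence classes


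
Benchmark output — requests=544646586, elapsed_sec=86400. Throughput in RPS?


Formula: throughput = requests / seconds
throughput = 544646586 / 86400
throughput = 6303.78 requests/second

6303.78 requests/second


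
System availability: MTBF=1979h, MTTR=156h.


Availability = MTBF / (MTBF + MTTR)
Availability = 1979 / (1979 + 156)
Availability = 1979 / 2135
Availability = 92.6932%

92.6932%


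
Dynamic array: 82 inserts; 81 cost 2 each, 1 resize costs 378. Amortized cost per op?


Formula: Amortized cost = Total cost / Operations
Total cost = (81 * 2) + (1 * 378)
Total cost = 162 + 378 = 540
Amortized = 540 / 82 = 6.5854

6.5854


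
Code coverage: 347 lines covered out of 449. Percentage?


Coverage = covered / total * 100
Coverage = 347 / 449 * 100
Coverage = 77.28%

77.28%


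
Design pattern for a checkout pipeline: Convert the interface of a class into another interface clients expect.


This matches the Adapter pattern

Adapter


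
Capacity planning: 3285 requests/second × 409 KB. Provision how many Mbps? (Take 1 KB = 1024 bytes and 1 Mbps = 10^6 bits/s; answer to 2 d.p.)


Formula: Mbps = payload_bytes * RPS * 8 / 1e6
Payload per request = 409 KB = 409 * 1024 = 418816 bytes
Total bytes/sec = 418816 * 3285 = 1375810560
Total bits/sec = 1375810560 * 8 = 11006484480
Mbps = 11006484480 / 1e6 = 11006.48

11006.48 Mbps


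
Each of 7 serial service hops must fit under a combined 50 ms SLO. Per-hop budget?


Formula: per_stage = total_budget / stages
per_stage = 50 / 7
per_stage = 7.14 ms

7.14 ms


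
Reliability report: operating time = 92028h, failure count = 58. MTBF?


Formula: MTBF = Total operating time / Number of failures
MTBF = 92028 / 58
MTBF = 1586.69 hours

1586.69 hours


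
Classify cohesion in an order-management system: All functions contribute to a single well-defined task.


Reasoning: Best: single purpose
Type: Functional cohesion

Functional cohesion


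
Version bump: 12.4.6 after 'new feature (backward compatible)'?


Current: 12.4.6
Change category: 'new feature (backward compatible)' → minor bump
SemVer rule: minor bump → increment MINOR, reset PATCH to 0 (MAJOR unchanged)
New: 12.5.0

12.5.0


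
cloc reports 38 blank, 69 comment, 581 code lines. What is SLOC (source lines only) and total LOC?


Total LOC = blank + comment + code
Total LOC = 38 + 69 + 581 = 688
SLOC (source only) = code = 581

Total LOC: 688, SLOC: 581


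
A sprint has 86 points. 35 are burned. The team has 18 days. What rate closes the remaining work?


Formula: Required rate = Remaining points / Days left
Remaining = 86 - 35 = 51 points
Required rate = 51 / 18 = 2.83 points/day

2.83 points/day


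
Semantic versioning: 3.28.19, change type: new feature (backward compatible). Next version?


Current: 3.28.19
Change category: 'new feature (backward compatible)' → minor bump
SemVer rule: minor bump → increment MINOR, reset PATCH to 0 (MAJOR unchanged)
New: 3.29.0

3.29.0


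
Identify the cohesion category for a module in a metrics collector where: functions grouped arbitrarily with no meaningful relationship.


Reasoning: Worst: random grouping
Type: Coincidental cohesion

Coincidental cohesion


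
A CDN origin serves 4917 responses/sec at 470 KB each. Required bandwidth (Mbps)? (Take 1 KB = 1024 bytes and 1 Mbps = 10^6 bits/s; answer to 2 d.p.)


Formula: Mbps = payload_bytes * RPS * 8 / 1e6
Payload per request = 470 KB = 470 * 1024 = 481280 bytes
Total bytes/sec = 481280 * 4917 = 2366453760
Total bits/sec = 2366453760 * 8 = 18931630080
Mbps = 18931630080 / 1e6 = 18931.63

18931.63 Mbps


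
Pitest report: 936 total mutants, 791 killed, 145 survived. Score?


Mutation score = killed / total * 100
Mutation score = 791 / 936 * 100
Mutation score = 84.51%

84.51%


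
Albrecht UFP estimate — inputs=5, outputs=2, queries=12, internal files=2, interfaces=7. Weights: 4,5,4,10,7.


UFP = EI*4 + EO*5 + EQ*4 + ILF*10 + EIF*7
UFP = 5*4 + 2*5 + 12*4 + 2*10 + 7*7
UFP = 20 + 10 + 48 + 20 + 49
UFP = 147

147


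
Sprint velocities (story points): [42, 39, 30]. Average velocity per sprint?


Formula: Avg velocity = Total points / Number of sprints
Points: [42, 39, 30]
Sum = 42 + 39 + 30 = 111
Avg velocity = 111 / 3 = 37.0 points/sprint

37.0 points/sprint


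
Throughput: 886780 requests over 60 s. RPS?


Formula: throughput = requests / seconds
throughput = 886780 / 60
throughput = 14779.67 requests/second

14779.67 requests/second


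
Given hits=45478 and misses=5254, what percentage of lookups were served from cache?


Formula: hit rate = hits / (hits + misses) * 100
hit rate = 45478 / (45478 + 5254) * 100
hit rate = 45478 / 50732 * 100
hit rate = 89.64%

89.64%


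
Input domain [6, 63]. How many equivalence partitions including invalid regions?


Valid range: [6, 63]
Class 1: x < 6 — invalid
Class 2: 6 ≤ x ≤ 63 — valid
Class 3: x > 63 — invalid
Total equivalence classes: 3

3 equivalence classes


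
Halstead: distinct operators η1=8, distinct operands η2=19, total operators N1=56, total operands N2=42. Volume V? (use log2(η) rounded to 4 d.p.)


Formula: V = N * log2(η), where N = N1 + N2 and η = η1 + η2
η = 8 + 19 = 27
N = 56 + 42 = 98
log2(27) ≈ 4.7549
V = 98 * 4.7549 = 465.98

465.98


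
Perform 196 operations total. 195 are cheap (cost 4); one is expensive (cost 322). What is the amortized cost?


Formula: Amortized cost = Total cost / Operations
Total cost = (195 * 4) + (1 * 322)
Total cost = 780 + 322 = 1102
Amortized = 1102 / 196 = 5.6224

5.6224


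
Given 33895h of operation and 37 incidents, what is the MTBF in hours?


Formula: MTBF = Total operating time / Number of failures
MTBF = 33895 / 37
MTBF = 916.08 hours

916.08 hours


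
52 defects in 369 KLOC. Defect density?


Defect density = defects / KLOC
Defect density = 52 / 369
Defect density = 0.141 defects/KLOC

0.141 defects/KLOC


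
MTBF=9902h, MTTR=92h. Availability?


Availability = MTBF / (MTBF + MTTR)
Availability = 9902 / (9902 + 92)
Availability = 9902 / 9994
Availability = 99.0794%

99.0794%


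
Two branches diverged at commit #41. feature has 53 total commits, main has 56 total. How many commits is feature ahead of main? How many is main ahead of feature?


Common ancestor: commit #41
feature commits after divergence: 53 - 41 = 12
main commits after divergence: 56 - 41 = 15
feature is 12 commits ahead of main
main is 15 commits ahead of feature

feature ahead: 12, main ahead: 15


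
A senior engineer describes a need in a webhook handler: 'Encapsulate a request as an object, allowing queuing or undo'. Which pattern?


This matches the Command pattern

Command


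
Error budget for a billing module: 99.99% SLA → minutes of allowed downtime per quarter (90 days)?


Formula: allowed downtime = period * (100 - SLA) / 100
Period (quarter (90 days)) = 129600 minutes
Unavailability fraction = (100 - 99.99) / 100
Allowed downtime = 129600 * (100 - 99.99) / 100
Allowed downtime = 12.96 minutes

12.96 minutes


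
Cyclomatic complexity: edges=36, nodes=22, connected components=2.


Formula: V(G) = E - N + 2P
V(G) = 36 - 22 + 2*2
V(G) = 14 + 4
V(G) = 18

18


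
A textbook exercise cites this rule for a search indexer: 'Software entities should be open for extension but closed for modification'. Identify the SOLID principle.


This describes the Open/Closed Principle (OCP)

Open/Closed Principle (OCP)


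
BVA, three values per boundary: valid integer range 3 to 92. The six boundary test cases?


Range: [3, 92]
Boundaries: just below min, min, min+1, max-1, max, just above max
Values: [2, 3, 4, 91, 92, 93]

[2, 3, 4, 91, 92, 93]


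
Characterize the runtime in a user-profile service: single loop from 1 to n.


Reasoning: one pass through n items
Complexity: O(n)

O(n)


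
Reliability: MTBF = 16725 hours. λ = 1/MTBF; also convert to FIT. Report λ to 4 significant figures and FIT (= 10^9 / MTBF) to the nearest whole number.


Formula: λ = 1 / MTBF; FIT = λ × 1e9 = 1e9 / MTBF
λ = 1 / 16725 ≈ 5.979e-05 failures/hour
FIT = 1e9 / 16725 ≈ 59791 failures per 1e9 hours (nearest whole number)

λ = 5.979e-05 /h, FIT = 59791


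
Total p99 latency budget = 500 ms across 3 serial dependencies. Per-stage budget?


Formula: per_stage = total_budget / stages
per_stage = 500 / 3
per_stage = 166.67 ms

166.67 ms


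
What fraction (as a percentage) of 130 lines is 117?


Coverage = covered / total * 100
Coverage = 117 / 130 * 100
Coverage = 90.0%

90.0%


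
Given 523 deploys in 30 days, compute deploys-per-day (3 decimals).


Formula: deployments per day = releases / days
= 523 / 30
= 17.433 deploys/day
(equivalently, 122.03 deploys/week)

17.433 deploys/day


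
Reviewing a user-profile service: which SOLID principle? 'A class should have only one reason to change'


This describes the Single Responsibility Principle (SRP)

Single Responsibility Principle (SRP)


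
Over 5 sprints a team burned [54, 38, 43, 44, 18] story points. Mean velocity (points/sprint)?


Formula: Avg velocity = Total points / Number of sprints
Points: [54, 38, 43, 44, 18]
Sum = 54 + 38 + 43 + 44 + 18 = 197
Avg velocity = 197 / 5 = 39.4 points/sprint

39.4 points/sprint


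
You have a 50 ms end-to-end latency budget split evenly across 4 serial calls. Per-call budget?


Formula: per_stage = total_budget / stages
per_stage = 50 / 4
per_stage = 12.5 ms

12.5 ms


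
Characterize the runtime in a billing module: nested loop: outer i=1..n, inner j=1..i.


Reasoning: triangle: n(n+1)/2 ~ n^2/2
Complexity: O(n^2)

O(n^2)


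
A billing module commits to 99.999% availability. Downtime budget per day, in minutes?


Formula: allowed downtime = period * (100 - SLA) / 100
Period (day) = 1440 minutes
Unavailability fraction = (100 - 99.999) / 100
Allowed downtime = 1440 * (100 - 99.999) / 100
Allowed downtime = 0.0144 minutes

0.0144 minutes


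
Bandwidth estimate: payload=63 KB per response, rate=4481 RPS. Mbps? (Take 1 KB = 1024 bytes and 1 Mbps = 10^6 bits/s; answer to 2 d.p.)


Formula: Mbps = payload_bytes * RPS * 8 / 1e6
Payload per request = 63 KB = 63 * 1024 = 64512 bytes
Total bytes/sec = 64512 * 4481 = 289078272
Total bits/sec = 289078272 * 8 = 2312626176
Mbps = 2312626176 / 1e6 = 2312.63

2312.63 Mbps


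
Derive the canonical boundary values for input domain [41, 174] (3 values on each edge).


Range: [41, 174]
Boundaries: just below min, min, min+1, max-1, max, just above max
Values: [40, 41, 42, 173, 174, 175]

[40, 41, 42, 173, 174, 175]


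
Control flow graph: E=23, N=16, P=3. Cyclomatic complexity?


Formula: V(G) = E - N + 2P
V(G) = 23 - 16 + 2*3
V(G) = 7 + 6
V(G) = 13

13


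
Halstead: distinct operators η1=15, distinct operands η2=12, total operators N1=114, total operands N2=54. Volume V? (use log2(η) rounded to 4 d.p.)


Formula: V = N * log2(η), where N = N1 + N2 and η = η1 + η2
η = 15 + 12 = 27
N = 114 + 54 = 168
log2(27) ≈ 4.7549
V = 168 * 4.7549 = 798.82

798.82


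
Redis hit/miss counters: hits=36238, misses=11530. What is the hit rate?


Formula: hit rate = hits / (hits + misses) * 100
hit rate = 36238 / (36238 + 11530) * 100
hit rate = 36238 / 47768 * 100
hit rate = 75.86%

75.86%


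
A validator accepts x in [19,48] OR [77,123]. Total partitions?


Valid ranges: [19,48] and [77,123]
Class 1: x < 19 — invalid
Class 2: 19 ≤ x ≤ 48 — valid
Class 3: 48 < x < 77 — invalid (gap between ranges)
Class 4: 77 ≤ x ≤ 123 — valid
Class 5: x > 123 — invalid
Total equivalence classes: 5

5 equivalence classes


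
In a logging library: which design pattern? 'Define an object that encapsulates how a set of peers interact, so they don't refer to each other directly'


This matches the Mediator pattern

Mediator


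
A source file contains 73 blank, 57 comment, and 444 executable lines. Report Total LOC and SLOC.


Total LOC = blank + comment + code
Total LOC = 73 + 57 + 444 = 574
SLOC (source only) = code = 444

Total LOC: 574, SLOC: 444


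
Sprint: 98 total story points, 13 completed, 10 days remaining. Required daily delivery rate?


Formula: Required rate = Remaining points / Days left
Remaining = 98 - 13 = 85 points
Required rate = 85 / 10 = 8.5 points/day

8.5 points/day


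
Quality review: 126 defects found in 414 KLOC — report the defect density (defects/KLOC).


Defect density = defects / KLOC
Defect density = 126 / 414
Defect density = 0.304 defects/KLOC

0.304 defects/KLOC


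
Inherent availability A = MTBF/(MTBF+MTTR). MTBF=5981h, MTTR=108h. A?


Availability = MTBF / (MTBF + MTTR)
Availability = 5981 / (5981 + 108)
Availability = 5981 / 6089
Availability = 98.2263%

98.2263%


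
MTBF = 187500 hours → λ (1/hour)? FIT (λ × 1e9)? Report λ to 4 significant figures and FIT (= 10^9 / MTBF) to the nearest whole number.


Formula: λ = 1 / MTBF; FIT = λ × 1e9 = 1e9 / MTBF
λ = 1 / 187500 ≈ 5.333e-06 failures/hour
FIT = 1e9 / 187500 ≈ 5333 failures per 1e9 hours (nearest whole number)

λ = 5.333e-06 /h, FIT = 5333


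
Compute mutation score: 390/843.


Mutation score = killed / total * 100
Mutation score = 390 / 843 * 100
Mutation score = 46.26%

46.26%


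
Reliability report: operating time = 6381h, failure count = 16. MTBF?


Formula: MTBF = Total operating time / Number of failures
MTBF = 6381 / 16
MTBF = 398.81 hours

398.81 hours


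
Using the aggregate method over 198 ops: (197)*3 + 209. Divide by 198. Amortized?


Formula: Amortized cost = Total cost / Operations
Total cost = (197 * 3) + (1 * 209)
Total cost = 591 + 209 = 800
Amortized = 800 / 198 = 4.0404

4.0404


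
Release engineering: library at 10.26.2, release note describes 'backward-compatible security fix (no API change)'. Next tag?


Current: 10.26.2
Change category: 'backward-compatible security fix (no API change)' → patch bump
SemVer rule: patch bump → increment PATCH (MAJOR and MINOR unchanged)
New: 10.26.3

10.26.3


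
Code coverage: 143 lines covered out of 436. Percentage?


Coverage = covered / total * 100
Coverage = 143 / 436 * 100
Coverage = 32.8%

32.8%


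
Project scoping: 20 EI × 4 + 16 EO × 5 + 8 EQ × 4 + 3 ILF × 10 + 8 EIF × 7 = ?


UFP = EI*4 + EO*5 + EQ*4 + ILF*10 + EIF*7
UFP = 20*4 + 16*5 + 8*4 + 3*10 + 8*7
UFP = 80 + 80 + 32 + 30 + 56
UFP = 278

278


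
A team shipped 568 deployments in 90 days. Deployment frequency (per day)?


Formula: deployments per day = releases / days
= 568 / 90
= 6.311 deploys/day
(equivalently, 44.18 deploys/week)

6.311 deploys/day


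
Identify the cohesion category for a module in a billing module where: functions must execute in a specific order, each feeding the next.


Reasoning: Output of one is input to next
Type: Sequential cohesion

Sequential cohesion


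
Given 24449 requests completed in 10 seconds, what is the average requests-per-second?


Formula: throughput = requests / seconds
throughput = 24449 / 10
throughput = 2444.9 requests/second

2444.9 requests/second


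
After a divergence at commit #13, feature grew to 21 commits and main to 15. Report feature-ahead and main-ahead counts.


Common ancestor: commit #13
feature commits after divergence: 21 - 13 = 8
main commits after divergence: 15 - 13 = 2
feature is 8 commits ahead of main
main is 2 commits ahead of feature

feature ahead: 8, main ahead: 2


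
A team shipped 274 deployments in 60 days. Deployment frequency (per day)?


Formula: deployments per day = releases / days
= 274 / 60
= 4.567 deploys/day
(equivalently, 31.97 deploys/week)

4.567 deploys/day


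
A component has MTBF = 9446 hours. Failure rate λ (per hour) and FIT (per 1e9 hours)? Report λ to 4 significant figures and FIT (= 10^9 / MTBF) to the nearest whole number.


Formula: λ = 1 / MTBF; FIT = λ × 1e9 = 1e9 / MTBF
λ = 1 / 9446 ≈ 1.059e-04 failures/hour
FIT = 1e9 / 9446 ≈ 105865 failures per 1e9 hours (nearest whole number)

λ = 1.059e-04 /h, FIT = 105865


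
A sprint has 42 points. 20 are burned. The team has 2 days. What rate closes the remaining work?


Formula: Required rate = Remaining points / Days left
Remaining = 42 - 20 = 22 points
Required rate = 22 / 2 = 11.0 points/day

11.0 points/day


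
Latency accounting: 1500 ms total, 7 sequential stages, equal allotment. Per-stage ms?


Formula: per_stage = total_budget / stages
per_stage = 1500 / 7
per_stage = 214.29 ms

214.29 ms


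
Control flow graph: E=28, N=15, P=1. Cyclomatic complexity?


Formula: V(G) = E - N + 2P
V(G) = 28 - 15 + 2*1
V(G) = 13 + 2
V(G) = 15

15


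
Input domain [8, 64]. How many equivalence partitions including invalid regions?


Valid range: [8, 64]
Class 1: x < 8 — invalid
Class 2: 8 ≤ x ≤ 64 — valid
Class 3: x > 64 — invalid
Total equivalence classes: 3

3 equivalence classes


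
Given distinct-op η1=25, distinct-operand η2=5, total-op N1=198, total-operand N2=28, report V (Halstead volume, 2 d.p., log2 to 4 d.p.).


Formula: V = N * log2(η), where N = N1 + N2 and η = η1 + η2
η = 25 + 5 = 30
N = 198 + 28 = 226
log2(30) ≈ 4.9069
V = 226 * 4.9069 = 1108.96

1108.96


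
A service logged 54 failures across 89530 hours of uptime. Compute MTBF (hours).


Formula: MTBF = Total operating time / Number of failures
MTBF = 89530 / 54
MTBF = 1657.96 hours

1657.96 hours


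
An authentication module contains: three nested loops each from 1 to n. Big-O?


Reasoning: three levels of nesting over n
Complexity: O(n^3)

O(n^3)


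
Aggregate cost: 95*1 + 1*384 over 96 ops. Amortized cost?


Formula: Amortized cost = Total cost / Operations
Total cost = (95 * 1) + (1 * 384)
Total cost = 95 + 384 = 479
Amortized = 479 / 96 = 4.9896

4.9896


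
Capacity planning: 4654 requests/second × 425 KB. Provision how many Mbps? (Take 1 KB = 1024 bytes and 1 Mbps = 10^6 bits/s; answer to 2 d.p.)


Formula: Mbps = payload_bytes * RPS * 8 / 1e6
Payload per request = 425 KB = 425 * 1024 = 435200 bytes
Total bytes/sec = 435200 * 4654 = 2025420800
Total bits/sec = 2025420800 * 8 = 16203366400
Mbps = 16203366400 / 1e6 = 16203.37

16203.37 Mbps


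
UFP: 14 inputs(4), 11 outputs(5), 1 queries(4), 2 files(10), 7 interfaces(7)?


UFP = EI*4 + EO*5 + EQ*4 + ILF*10 + EIF*7
UFP = 14*4 + 11*5 + 1*4 + 2*10 + 7*7
UFP = 56 + 55 + 4 + 20 + 49
UFP = 184

184


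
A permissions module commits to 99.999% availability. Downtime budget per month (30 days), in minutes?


Formula: allowed downtime = period * (100 - SLA) / 100
Period (month (30 days)) = 43200 minutes
Unavailability fraction = (100 - 99.999) / 100
Allowed downtime = 43200 * (100 - 99.999) / 100
Allowed downtime = 0.432 minutes

0.432 minutes


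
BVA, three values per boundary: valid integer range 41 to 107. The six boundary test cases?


Range: [41, 107]
Boundaries: just below min, min, min+1, max-1, max, just above max
Values: [40, 41, 42, 106, 107, 108]

[40, 41, 42, 106, 107, 108]


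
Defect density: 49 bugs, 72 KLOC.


Defect density = defects / KLOC
Defect density = 49 / 72
Defect density = 0.681 defects/KLOC

0.681 defects/KLOC


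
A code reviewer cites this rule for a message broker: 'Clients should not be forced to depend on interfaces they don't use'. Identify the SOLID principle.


This describes the Interface Segregation Principle (ISP)

Interface Segregation Principle (ISP)


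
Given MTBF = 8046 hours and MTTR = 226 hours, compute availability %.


Availability = MTBF / (MTBF + MTTR)
Availability = 8046 / (8046 + 226)
Availability = 8046 / 8272
Availability = 97.2679%

97.2679%


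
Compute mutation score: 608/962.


Mutation score = killed / total * 100
Mutation score = 608 / 962 * 100
Mutation score = 63.2%

63.2%


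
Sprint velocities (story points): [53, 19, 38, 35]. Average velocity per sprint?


Formula: Avg velocity = Total points / Number of sprints
Points: [53, 19, 38, 35]
Sum = 53 + 19 + 38 + 35 = 145
Avg velocity = 145 / 4 = 36.25 points/sprint

36.25 points/sprint


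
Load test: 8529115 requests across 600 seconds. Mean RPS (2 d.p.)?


Formula: throughput = requests / seconds
throughput = 8529115 / 600
throughput = 14215.19 requests/second

14215.19 requests/second


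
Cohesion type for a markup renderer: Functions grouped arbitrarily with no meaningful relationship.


Reasoning: Worst: random grouping
Type: Coincidental cohesion

Coincidental cohesion


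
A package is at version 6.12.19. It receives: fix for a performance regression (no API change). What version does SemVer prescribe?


Current: 6.12.19
Change category: 'fix for a performance regression (no API change)' → patch bump
SemVer rule: patch bump → increment PATCH (MAJOR and MINOR unchanged)
New: 6.12.20

6.12.20


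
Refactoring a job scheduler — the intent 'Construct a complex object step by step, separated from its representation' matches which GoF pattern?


This matches the Builder pattern

Builder


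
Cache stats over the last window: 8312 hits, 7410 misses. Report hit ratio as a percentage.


Formula: hit rate = hits / (hits + misses) * 100
hit rate = 8312 / (8312 + 7410) * 100
hit rate = 8312 / 15722 * 100
hit rate = 52.87%

52.87%


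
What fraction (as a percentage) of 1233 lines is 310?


Coverage = covered / total * 100
Coverage = 310 / 1233 * 100
Coverage = 25.14%

25.14%


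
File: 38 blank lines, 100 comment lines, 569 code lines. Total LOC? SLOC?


Total LOC = blank + comment + code
Total LOC = 38 + 100 + 569 = 707
SLOC (source only) = code = 569

Total LOC: 707, SLOC: 569


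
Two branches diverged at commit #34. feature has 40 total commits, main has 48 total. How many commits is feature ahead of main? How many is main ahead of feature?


Common ancestor: commit #34
feature commits after divergence: 40 - 34 = 6
main commits after divergence: 48 - 34 = 14
feature is 6 commits ahead of main
main is 14 commits ahead of feature

feature ahead: 6, main ahead: 14


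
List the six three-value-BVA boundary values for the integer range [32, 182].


Range: [32, 182]
Boundaries: just below min, min, min+1, max-1, max, just above max
Values: [31, 32, 33, 181, 182, 183]

[31, 32, 33, 181, 182, 183]


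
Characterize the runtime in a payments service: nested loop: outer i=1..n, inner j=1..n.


Reasoning: n iterations times n iterations
Complexity: O(n^2)

O(n^2)


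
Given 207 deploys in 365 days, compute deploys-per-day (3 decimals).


Formula: deployments per day = releases / days
= 207 / 365
= 0.567 deploys/day
(equivalently, 3.97 deploys/week)

0.567 deploys/day


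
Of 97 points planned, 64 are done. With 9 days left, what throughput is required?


Formula: Required rate = Remaining points / Days left
Remaining = 97 - 64 = 33 points
Required rate = 33 / 9 = 3.67 points/day

3.67 points/day


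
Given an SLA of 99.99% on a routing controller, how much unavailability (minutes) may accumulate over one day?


Formula: allowed downtime = period * (100 - SLA) / 100
Period (day) = 1440 minutes
Unavailability fraction = (100 - 99.99) / 100
Allowed downtime = 1440 * (100 - 99.99) / 100
Allowed downtime = 0.144 minutes

0.144 minutes


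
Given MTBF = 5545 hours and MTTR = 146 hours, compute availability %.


Availability = MTBF / (MTBF + MTTR)
Availability = 5545 / (5545 + 146)
Availability = 5545 / 5691
Availability = 97.4345%

97.4345%


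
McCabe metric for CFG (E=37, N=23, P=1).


Formula: V(G) = E - N + 2P
V(G) = 37 - 23 + 2*1
V(G) = 14 + 2
V(G) = 16

16


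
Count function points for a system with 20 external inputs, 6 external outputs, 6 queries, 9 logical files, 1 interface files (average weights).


UFP = EI*4 + EO*5 + EQ*4 + ILF*10 + EIF*7
UFP = 20*4 + 6*5 + 6*4 + 9*10 + 1*7
UFP = 80 + 30 + 24 + 90 + 7
UFP = 231

231


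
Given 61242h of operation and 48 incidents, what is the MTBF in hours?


Formula: MTBF = Total operating time / Number of failures
MTBF = 61242 / 48
MTBF = 1275.88 hours

1275.88 hours


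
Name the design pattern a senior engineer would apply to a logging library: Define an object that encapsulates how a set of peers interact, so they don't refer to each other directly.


This matches the Mediator pattern

Mediator


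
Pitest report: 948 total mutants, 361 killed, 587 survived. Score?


Mutation score = killed / total * 100
Mutation score = 361 / 948 * 100
Mutation score = 38.08%

38.08%


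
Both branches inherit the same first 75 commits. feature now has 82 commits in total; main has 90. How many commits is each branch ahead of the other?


Common ancestor: commit #75
feature commits after divergence: 82 - 75 = 7
main commits after divergence: 90 - 75 = 15
feature is 7 commits ahead of main
main is 15 commits ahead of feature

feature ahead: 7, main ahead: 15


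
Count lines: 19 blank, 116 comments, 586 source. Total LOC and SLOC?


Total LOC = blank + comment + code
Total LOC = 19 + 116 + 586 = 721
SLOC (source only) = code = 586

Total LOC: 721, SLOC: 586


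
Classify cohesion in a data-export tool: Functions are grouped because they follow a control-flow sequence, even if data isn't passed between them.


Reasoning: Grouped by order of execution within a routine, not by data flow
Type: Procedural cohesion

Procedural cohesion


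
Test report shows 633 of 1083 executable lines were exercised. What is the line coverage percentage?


Coverage = covered / total * 100
Coverage = 633 / 1083 * 100
Coverage = 58.45%

58.45%


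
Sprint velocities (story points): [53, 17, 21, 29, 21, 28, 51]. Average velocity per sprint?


Formula: Avg velocity = Total points / Number of sprints
Points: [53, 17, 21, 29, 21, 28, 51]
Sum = 53 + 17 + 21 + 29 + 21 + 28 + 51 = 220
Avg velocity = 220 / 7 = 31.43 points/sprint

31.43 points/sprint


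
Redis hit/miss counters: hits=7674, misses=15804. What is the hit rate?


Formula: hit rate = hits / (hits + misses) * 100
hit rate = 7674 / (7674 + 15804) * 100
hit rate = 7674 / 23478 * 100
hit rate = 32.69%

32.69%


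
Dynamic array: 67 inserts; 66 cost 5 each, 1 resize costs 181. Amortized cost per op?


Formula: Amortized cost = Total cost / Operations
Total cost = (66 * 5) + (1 * 181)
Total cost = 330 + 181 = 511
Amortized = 511 / 67 = 7.6269

7.6269


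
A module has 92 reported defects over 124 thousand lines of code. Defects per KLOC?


Defect density = defects / KLOC
Defect density = 92 / 124
Defect density = 0.742 defects/KLOC

0.742 defects/KLOC


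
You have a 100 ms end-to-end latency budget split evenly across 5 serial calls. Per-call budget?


Formula: per_stage = total_budget / stages
per_stage = 100 / 5
per_stage = 20.0 ms

20.0 ms


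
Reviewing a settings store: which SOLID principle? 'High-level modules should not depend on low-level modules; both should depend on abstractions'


This describes the Dependency Inversion Principle (DIP)

Dependency Inversion Principle (DIP)


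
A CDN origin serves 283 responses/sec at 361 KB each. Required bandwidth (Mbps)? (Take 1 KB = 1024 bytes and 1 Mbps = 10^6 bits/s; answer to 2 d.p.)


Formula: Mbps = payload_bytes * RPS * 8 / 1e6
Payload per request = 361 KB = 361 * 1024 = 369664 bytes
Total bytes/sec = 369664 * 283 = 104614912
Total bits/sec = 104614912 * 8 = 836919296
Mbps = 836919296 / 1e6 = 836.92

836.92 Mbps


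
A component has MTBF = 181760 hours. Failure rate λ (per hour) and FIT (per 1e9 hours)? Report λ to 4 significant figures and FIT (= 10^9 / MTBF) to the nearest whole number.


Formula: λ = 1 / MTBF; FIT = λ × 1e9 = 1e9 / MTBF
λ = 1 / 181760 ≈ 5.502e-06 failures/hour
FIT = 1e9 / 181760 ≈ 5502 failures per 1e9 hours (nearest whole number)

λ = 5.502e-06 /h, FIT = 5502


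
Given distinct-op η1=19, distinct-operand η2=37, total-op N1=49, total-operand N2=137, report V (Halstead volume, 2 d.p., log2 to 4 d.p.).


Formula: V = N * log2(η), where N = N1 + N2 and η = η1 + η2
η = 19 + 37 = 56
N = 49 + 137 = 186
log2(56) ≈ 5.8074
V = 186 * 5.8074 = 1080.18

1080.18


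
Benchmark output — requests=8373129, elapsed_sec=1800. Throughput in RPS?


Formula: throughput = requests / seconds
throughput = 8373129 / 1800
throughput = 4651.74 requests/second

4651.74 requests/second


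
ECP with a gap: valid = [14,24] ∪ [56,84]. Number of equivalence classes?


Valid ranges: [14,24] and [56,84]
Class 1: x < 14 — invalid
Class 2: 14 ≤ x ≤ 24 — valid
Class 3: 24 < x < 56 — invalid (gap between ranges)
Class 4: 56 ≤ x ≤ 84 — valid
Class 5: x > 84 — invalid
Total equivalence classes: 5

5 equivalence classes


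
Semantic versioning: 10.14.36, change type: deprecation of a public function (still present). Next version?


Current: 10.14.36
Change category: 'deprecation of a public function (still present)' → minor bump
SemVer rule: minor bump → increment MINOR, reset PATCH to 0 (MAJOR unchanged)
New: 10.15.0

10.15.0


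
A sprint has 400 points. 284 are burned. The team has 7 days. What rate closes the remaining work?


Formula: Required rate = Remaining points / Days left
Remaining = 400 - 284 = 116 points
Required rate = 116 / 7 = 16.57 points/day

16.57 points/day


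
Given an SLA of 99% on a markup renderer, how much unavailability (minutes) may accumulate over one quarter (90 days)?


Formula: allowed downtime = period * (100 - SLA) / 100
Period (quarter (90 days)) = 129600 minutes
Unavailability fraction = (100 - 99.0) / 100
Allowed downtime = 129600 * (100 - 99.0) / 100
Allowed downtime = 1296.0 minutes

1296.0 minutes


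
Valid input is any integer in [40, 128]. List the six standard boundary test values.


Range: [40, 128]
Boundaries: just below min, min, min+1, max-1, max, just above max
Values: [39, 40, 41, 127, 128, 129]

[39, 40, 41, 127, 128, 129]


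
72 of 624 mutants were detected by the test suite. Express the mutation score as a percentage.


Mutation score = killed / total * 100
Mutation score = 72 / 624 * 100
Mutation score = 11.54%

11.54%


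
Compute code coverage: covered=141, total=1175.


Coverage = covered / total * 100
Coverage = 141 / 1175 * 100
Coverage = 12.0%

12.0%


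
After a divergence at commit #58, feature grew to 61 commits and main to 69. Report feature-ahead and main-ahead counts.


Common ancestor: commit #58
feature commits after divergence: 61 - 58 = 3
main commits after divergence: 69 - 58 = 11
feature is 3 commits ahead of main
main is 11 commits ahead of feature

feature ahead: 3, main ahead: 11


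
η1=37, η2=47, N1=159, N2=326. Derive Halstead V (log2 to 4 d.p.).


Formula: V = N * log2(η), where N = N1 + N2 and η = η1 + η2
η = 37 + 47 = 84
N = 159 + 326 = 485
log2(84) ≈ 6.3923
V = 485 * 6.3923 = 3100.27

3100.27


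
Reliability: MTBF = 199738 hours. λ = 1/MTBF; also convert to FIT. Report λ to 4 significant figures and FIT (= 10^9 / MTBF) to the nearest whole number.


Formula: λ = 1 / MTBF; FIT = λ × 1e9 = 1e9 / MTBF
λ = 1 / 199738 ≈ 5.007e-06 failures/hour
FIT = 1e9 / 199738 ≈ 5007 failures per 1e9 hours (nearest whole number)

λ = 5.007e-06 /h, FIT = 5007


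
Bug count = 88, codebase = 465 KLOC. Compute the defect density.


Defect density = defects / KLOC
Defect density = 88 / 465
Defect density = 0.189 defects/KLOC

0.189 defects/KLOC


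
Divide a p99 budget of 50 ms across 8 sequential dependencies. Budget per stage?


Formula: per_stage = total_budget / stages
per_stage = 50 / 8
per_stage = 6.25 ms

6.25 ms


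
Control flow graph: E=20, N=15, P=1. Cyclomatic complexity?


Formula: V(G) = E - N + 2P
V(G) = 20 - 15 + 2*1
V(G) = 5 + 2
V(G) = 7

7


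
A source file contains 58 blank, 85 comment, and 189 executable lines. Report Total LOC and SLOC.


Total LOC = blank + comment + code
Total LOC = 58 + 85 + 189 = 332
SLOC (source only) = code = 189

Total LOC: 332, SLOC: 189


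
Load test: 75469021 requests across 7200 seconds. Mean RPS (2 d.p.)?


Formula: throughput = requests / seconds
throughput = 75469021 / 7200
throughput = 10481.81 requests/second

10481.81 requests/second


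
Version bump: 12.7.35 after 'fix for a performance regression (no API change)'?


Current: 12.7.35
Change category: 'fix for a performance regression (no API change)' → patch bump
SemVer rule: patch bump → increment PATCH (MAJOR and MINOR unchanged)
New: 12.7.36

12.7.36


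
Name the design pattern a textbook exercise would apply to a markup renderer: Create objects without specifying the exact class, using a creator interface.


This matches the Factory Method pattern

Factory Method


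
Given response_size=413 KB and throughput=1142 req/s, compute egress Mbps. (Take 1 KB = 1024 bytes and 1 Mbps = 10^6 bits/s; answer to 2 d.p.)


Formula: Mbps = payload_bytes * RPS * 8 / 1e6
Payload per request = 413 KB = 413 * 1024 = 422912 bytes
Total bytes/sec = 422912 * 1142 = 482965504
Total bits/sec = 482965504 * 8 = 3863724032
Mbps = 3863724032 / 1e6 = 3863.72

3863.72 Mbps


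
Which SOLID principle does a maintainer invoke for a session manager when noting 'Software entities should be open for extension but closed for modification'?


This describes the Open/Closed Principle (OCP)

Open/Closed Principle (OCP)


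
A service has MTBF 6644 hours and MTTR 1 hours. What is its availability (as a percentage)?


Availability = MTBF / (MTBF + MTTR)
Availability = 6644 / (6644 + 1)
Availability = 6644 / 6645
Availability = 99.985%

99.985%


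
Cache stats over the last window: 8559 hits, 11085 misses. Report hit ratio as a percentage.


Formula: hit rate = hits / (hits + misses) * 100
hit rate = 8559 / (8559 + 11085) * 100
hit rate = 8559 / 19644 * 100
hit rate = 43.57%

43.57%


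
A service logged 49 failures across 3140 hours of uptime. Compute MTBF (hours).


Formula: MTBF = Total operating time / Number of failures
MTBF = 3140 / 49
MTBF = 64.08 hours

64.08 hours


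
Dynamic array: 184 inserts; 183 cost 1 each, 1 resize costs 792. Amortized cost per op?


Formula: Amortized cost = Total cost / Operations
Total cost = (183 * 1) + (1 * 792)
Total cost = 183 + 792 = 975
Amortized = 975 / 184 = 5.2989

5.2989


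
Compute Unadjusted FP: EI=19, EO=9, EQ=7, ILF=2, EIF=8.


UFP = EI*4 + EO*5 + EQ*4 + ILF*10 + EIF*7
UFP = 19*4 + 9*5 + 7*4 + 2*10 + 8*7
UFP = 76 + 45 + 28 + 20 + 56
UFP = 225

225


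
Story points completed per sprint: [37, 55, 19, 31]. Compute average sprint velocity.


Formula: Avg velocity = Total points / Number of sprints
Points: [37, 55, 19, 31]
Sum = 37 + 55 + 19 + 31 = 142
Avg velocity = 142 / 4 = 35.5 points/sprint

35.5 points/sprint


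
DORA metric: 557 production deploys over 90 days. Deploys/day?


Formula: deployments per day = releases / days
= 557 / 90
= 6.189 deploys/day
(equivalently, 43.32 deploys/week)

6.189 deploys/day


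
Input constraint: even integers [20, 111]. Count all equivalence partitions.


Constraint: even integers in [20, 111]
Class 1: x < 20 — out-of-range invalid
Class 2: x in [20,111] but odd — wrong type invalid
Class 3: x in [20,111] and even — valid
Class 4: x > 111 — out-of-range invalid
Total equivalence classes: 4

4 equivalence classes
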